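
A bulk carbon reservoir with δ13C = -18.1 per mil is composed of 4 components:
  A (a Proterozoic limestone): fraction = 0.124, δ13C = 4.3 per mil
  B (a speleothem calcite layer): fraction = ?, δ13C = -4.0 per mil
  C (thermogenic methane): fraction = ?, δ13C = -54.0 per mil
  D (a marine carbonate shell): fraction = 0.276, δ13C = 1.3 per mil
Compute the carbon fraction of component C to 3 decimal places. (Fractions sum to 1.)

Let f_C and f_B be the unknown fractions; fractions sum to 1 so f_C + f_B = 0.600.
Mass balance: Σ fᵢ·δᵢ = δ_bulk ⇒ f_C·(-54.0) + f_B·(-4.0) = -18.1 − (0.892) = -18.992
Substitute f_B = 0.600 − f_C:
f_C·(-54.0 − -4.0) = -18.992 − 0.600×(-4.0) = -16.592
f_C = -16.592 / -50.0 = 0.3318

0.332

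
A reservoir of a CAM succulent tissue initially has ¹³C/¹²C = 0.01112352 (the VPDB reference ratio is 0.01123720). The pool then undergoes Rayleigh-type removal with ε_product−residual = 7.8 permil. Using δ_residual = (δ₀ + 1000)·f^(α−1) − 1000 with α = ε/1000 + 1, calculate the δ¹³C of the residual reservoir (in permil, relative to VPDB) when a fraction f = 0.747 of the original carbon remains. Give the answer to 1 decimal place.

δ₀ = (0.01112352/0.01123720 − 1)×1000 = (0.989884 − 1)×1000 = -10.116 permil
α − 1 = ε/1000 = 0.0078
f^(α−1) = 0.747^(0.0078) = 0.997727
δ_res = (-10.116 + 1000) × 0.997727 − 1000 = 987.634 − 1000 = -12.37 permil

-12.4 permil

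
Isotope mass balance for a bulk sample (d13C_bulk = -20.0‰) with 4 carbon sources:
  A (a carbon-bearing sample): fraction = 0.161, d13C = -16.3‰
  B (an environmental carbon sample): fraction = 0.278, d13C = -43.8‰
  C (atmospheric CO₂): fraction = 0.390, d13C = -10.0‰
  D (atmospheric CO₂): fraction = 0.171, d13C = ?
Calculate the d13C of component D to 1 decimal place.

Isotope mass balance: δ_bulk = Σ fᵢ·δᵢ.
-20.0 = 0.161×(-16.3) + 0.278×(-43.8) + 0.390×(-10.0) + 0.171×δ_D
0.171·δ_D = -20.0 − (-18.701) = -1.299
δ_D = -1.299 / 0.171 = -7.60‰

-7.6‰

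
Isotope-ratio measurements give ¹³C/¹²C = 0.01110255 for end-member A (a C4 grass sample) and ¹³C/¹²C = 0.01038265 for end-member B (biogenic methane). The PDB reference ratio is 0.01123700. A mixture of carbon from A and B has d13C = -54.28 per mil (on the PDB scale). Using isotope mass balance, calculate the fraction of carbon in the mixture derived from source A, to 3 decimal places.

δ_A = (0.01110255/0.01123700 − 1)×1000 = (0.988035 − 1)×1000 = -11.965 per mil
δ_B = (0.01038265/0.01123700 − 1)×1000 = (0.923970 − 1)×1000 = -76.030 per mil
f_A = (δ_mix − δ_B)/(δ_A − δ_B) = (-54.28 − (-76.030))/(-11.965 − (-76.030))
f_A = 21.750 / 64.065 = 0.3395

0.339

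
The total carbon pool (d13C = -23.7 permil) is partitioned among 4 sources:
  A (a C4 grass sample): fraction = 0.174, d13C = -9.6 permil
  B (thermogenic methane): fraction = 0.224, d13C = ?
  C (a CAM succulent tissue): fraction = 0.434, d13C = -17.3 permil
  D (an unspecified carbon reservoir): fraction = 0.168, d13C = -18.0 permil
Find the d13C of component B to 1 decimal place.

-51.3 permil

Isotope mass balance: δ_bulk = Σ fᵢ·δᵢ.
-23.7 = 0.174×(-9.6) + 0.224×δ_B + 0.434×(-17.3) + 0.168×(-18.0)
0.224·δ_B = -23.7 − (-12.203) = -11.497
δ_B = -11.497 / 0.224 = -51.33 permil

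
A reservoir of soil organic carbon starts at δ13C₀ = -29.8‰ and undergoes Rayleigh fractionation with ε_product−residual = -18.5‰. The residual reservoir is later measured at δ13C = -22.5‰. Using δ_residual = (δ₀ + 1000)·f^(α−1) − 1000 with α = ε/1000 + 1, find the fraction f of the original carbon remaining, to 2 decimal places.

α − 1 = ε/1000 = -0.0185
(δ_res + 1000)/(δ₀ + 1000) = (-22.5 + 1000)/(-29.8 + 1000) = 977.5/970.2 = 1.007524
f = 1.007524^(1/-0.0185) = exp(ln(1.007524)/-0.0185) = exp(0.00750/-0.0185)
f = exp(-0.4052) = 0.6668

0.67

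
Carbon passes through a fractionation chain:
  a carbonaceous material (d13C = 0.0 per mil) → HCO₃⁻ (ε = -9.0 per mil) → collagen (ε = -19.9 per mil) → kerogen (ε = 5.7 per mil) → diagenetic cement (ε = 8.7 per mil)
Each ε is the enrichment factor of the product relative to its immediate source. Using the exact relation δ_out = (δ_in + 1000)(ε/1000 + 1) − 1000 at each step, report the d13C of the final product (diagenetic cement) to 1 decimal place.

step 1: δ = (-0.00 + 1000)·(-9.0/1000 + 1) − 1000 = -9.00 per mil
step 2: δ = (-9.00 + 1000)·(-19.9/1000 + 1) − 1000 = -28.72 per mil
step 3: δ = (-28.72 + 1000)·(5.7/1000 + 1) − 1000 = -23.18 per mil
step 4: δ = (-23.18 + 1000)·(8.7/1000 + 1) − 1000 = -14.69 per mil

-14.7 per mil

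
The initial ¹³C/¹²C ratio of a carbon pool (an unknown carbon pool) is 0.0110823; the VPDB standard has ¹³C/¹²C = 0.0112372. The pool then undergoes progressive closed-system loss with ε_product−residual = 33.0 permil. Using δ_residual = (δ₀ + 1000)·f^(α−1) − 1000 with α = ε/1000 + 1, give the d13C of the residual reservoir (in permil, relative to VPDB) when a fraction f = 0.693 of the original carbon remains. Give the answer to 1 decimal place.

-25.6 permil

δ₀ = (0.0110823/0.0112372 − 1)×1000 = (0.986215 − 1)×1000 = -13.785 permil
α − 1 = ε/1000 = 0.0330
f^(α−1) = 0.693^(0.0330) = 0.987971
δ_res = (-13.785 + 1000) × 0.987971 − 1000 = 974.352 − 1000 = -25.65 permil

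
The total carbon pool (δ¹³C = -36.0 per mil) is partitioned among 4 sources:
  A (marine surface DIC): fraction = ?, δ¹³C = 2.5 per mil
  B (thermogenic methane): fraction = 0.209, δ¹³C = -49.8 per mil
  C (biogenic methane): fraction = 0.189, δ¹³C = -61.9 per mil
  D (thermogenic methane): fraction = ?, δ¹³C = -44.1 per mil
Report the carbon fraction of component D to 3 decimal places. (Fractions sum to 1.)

Let f_D and f_A be the unknown fractions; fractions sum to 1 so f_D + f_A = 0.602.
Mass balance: Σ fᵢ·δᵢ = δ_bulk ⇒ f_D·(-44.1) + f_A·(2.5) = -36.0 − (-22.107) = -13.893
Substitute f_A = 0.602 − f_D:
f_D·(-44.1 − 2.5) = -13.893 − 0.602×(2.5) = -15.398
f_D = -15.398 / -46.6 = 0.3304

0.330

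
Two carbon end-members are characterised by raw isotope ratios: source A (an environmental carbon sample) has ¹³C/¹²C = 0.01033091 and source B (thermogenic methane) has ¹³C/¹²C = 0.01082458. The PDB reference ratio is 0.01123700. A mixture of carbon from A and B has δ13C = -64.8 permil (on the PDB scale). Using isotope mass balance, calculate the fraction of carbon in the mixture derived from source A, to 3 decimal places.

0.640

δ_A = (0.01033091/0.01123700 − 1)×1000 = (0.919365 − 1)×1000 = -80.635 permil
δ_B = (0.01082458/0.01123700 − 1)×1000 = (0.963298 − 1)×1000 = -36.702 permil
f_A = (δ_mix − δ_B)/(δ_A − δ_B) = (-64.8 − (-36.702))/(-80.635 − (-36.702))
f_A = -28.098 / -43.933 = 0.6396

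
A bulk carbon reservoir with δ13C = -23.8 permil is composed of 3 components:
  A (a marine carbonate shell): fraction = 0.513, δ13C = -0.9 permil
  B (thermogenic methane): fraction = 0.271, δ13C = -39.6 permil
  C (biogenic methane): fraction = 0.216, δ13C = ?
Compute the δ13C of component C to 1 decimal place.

-58.4 permil

Isotope mass balance: δ_bulk = Σ fᵢ·δᵢ.
-23.8 = 0.513×(-0.9) + 0.271×(-39.6) + 0.216×δ_C
0.216·δ_C = -23.8 − (-11.193) = -12.607
δ_C = -12.607 / 0.216 = -58.36 permil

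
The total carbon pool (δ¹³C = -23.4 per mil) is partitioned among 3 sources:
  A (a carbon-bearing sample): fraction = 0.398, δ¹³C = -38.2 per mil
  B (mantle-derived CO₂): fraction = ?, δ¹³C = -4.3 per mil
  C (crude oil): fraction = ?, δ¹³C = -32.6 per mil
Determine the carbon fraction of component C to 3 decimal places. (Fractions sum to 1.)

0.198

Let f_C and f_B be the unknown fractions; fractions sum to 1 so f_C + f_B = 0.602.
Mass balance: Σ fᵢ·δᵢ = δ_bulk ⇒ f_C·(-32.6) + f_B·(-4.3) = -23.4 − (-15.204) = -8.196
Substitute f_B = 0.602 − f_C:
f_C·(-32.6 − -4.3) = -8.196 − 0.602×(-4.3) = -5.608
f_C = -5.608 / -28.3 = 0.1982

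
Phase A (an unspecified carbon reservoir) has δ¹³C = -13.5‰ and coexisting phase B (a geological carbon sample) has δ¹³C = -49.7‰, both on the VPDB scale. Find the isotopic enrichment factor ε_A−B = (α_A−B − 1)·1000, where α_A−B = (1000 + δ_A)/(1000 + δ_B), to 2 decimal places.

38.09‰

α_A−B = (1000 + -13.5) / (1000 + -49.7) = 986.5 / 950.3 = 1.038093
ε_A−B = (1.038093 − 1) × 1000 = 38.093‰
(The approximation ε ≈ δ_A − δ_B would give 36.2‰.)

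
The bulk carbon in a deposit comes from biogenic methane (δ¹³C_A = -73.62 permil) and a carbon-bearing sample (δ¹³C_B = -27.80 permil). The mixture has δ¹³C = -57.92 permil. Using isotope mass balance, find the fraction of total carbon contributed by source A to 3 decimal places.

δ_mix = f_A·δ_A + (1 − f_A)·δ_B  ⇒  f_A = (δ_mix − δ_B)/(δ_A − δ_B)
f_A = (-57.92 − (-27.80)) / (-73.62 − (-27.80))
f_A = -30.12 / -45.82 = 0.6574

0.657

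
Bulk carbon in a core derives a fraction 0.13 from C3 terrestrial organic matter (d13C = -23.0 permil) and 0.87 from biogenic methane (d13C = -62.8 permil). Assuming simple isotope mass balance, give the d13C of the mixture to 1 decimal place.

-57.6 permil

δ_mix = f_A·δ_A + f_B·δ_B
δ_mix = 0.13 × (-23.0) + 0.87 × (-62.8)
δ_mix = -2.99 + -54.64 = -57.63 permil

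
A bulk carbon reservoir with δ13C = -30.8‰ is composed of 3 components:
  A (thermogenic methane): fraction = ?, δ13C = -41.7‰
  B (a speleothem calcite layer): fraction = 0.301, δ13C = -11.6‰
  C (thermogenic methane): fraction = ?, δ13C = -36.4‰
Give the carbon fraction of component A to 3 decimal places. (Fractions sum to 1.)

0.352

Let f_A and f_C be the unknown fractions; fractions sum to 1 so f_A + f_C = 0.699.
Mass balance: Σ fᵢ·δᵢ = δ_bulk ⇒ f_A·(-41.7) + f_C·(-36.4) = -30.8 − (-3.492) = -27.308
Substitute f_C = 0.699 − f_A:
f_A·(-41.7 − -36.4) = -27.308 − 0.699×(-36.4) = -1.865
f_A = -1.865 / -5.3 = 0.3518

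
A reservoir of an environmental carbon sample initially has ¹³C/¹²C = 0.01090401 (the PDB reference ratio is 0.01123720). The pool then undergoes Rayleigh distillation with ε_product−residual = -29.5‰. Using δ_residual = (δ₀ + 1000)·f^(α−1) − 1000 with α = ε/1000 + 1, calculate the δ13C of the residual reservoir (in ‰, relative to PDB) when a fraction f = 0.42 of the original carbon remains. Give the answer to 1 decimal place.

δ₀ = (0.01090401/0.01123720 − 1)×1000 = (0.970349 − 1)×1000 = -29.651‰
α − 1 = ε/1000 = -0.0295
f^(α−1) = 0.42^(-0.0295) = 1.025922
δ_res = (-29.651 + 1000) × 1.025922 − 1000 = 995.502 − 1000 = -4.50‰

-4.5‰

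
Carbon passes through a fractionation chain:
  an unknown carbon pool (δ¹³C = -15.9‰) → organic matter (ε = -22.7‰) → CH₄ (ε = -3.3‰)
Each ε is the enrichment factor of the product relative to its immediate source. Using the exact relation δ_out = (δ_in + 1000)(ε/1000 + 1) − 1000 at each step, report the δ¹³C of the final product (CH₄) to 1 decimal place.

step 1: δ = (-15.90 + 1000)·(-22.7/1000 + 1) − 1000 = -38.24‰
step 2: δ = (-38.24 + 1000)·(-3.3/1000 + 1) − 1000 = -41.41‰

-41.4‰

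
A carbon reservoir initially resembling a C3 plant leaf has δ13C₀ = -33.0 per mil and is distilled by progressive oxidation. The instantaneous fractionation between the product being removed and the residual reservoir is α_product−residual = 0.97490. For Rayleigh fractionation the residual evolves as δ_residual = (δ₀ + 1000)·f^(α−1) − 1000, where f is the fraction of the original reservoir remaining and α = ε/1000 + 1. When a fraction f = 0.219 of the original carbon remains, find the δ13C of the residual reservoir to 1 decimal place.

Rayleigh residual: δ_res = (δ₀ + 1000)·f^(α−1) − 1000
α − 1 = -0.02510
f^(α−1) = 0.219^(-0.02510) = 1.038855
δ_res = (-33.0 + 1000) × 1.038855 − 1000 = 1004.573 − 1000 = 4.57 per mil

4.6 per mil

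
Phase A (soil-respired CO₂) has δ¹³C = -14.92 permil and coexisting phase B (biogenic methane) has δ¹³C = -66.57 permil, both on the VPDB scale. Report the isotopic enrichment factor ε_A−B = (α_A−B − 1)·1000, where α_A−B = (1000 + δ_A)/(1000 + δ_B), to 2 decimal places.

55.33 permil

α_A−B = (1000 + -14.92) / (1000 + -66.57) = 985.08 / 933.43 = 1.055334
ε_A−B = (1.055334 − 1) × 1000 = 55.334 permil
(The approximation ε ≈ δ_A − δ_B would give 51.65 permil.)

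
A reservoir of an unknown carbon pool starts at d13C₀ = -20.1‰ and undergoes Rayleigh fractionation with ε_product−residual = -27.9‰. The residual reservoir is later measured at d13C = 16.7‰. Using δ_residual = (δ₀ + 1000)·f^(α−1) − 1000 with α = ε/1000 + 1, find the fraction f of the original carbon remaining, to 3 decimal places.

α − 1 = ε/1000 = -0.0279
(δ_res + 1000)/(δ₀ + 1000) = (16.7 + 1000)/(-20.1 + 1000) = 1016.7/979.9 = 1.037555
f = 1.037555^(1/-0.0279) = exp(ln(1.037555)/-0.0279) = exp(0.03687/-0.0279)
f = exp(-1.3214) = 0.2668

0.267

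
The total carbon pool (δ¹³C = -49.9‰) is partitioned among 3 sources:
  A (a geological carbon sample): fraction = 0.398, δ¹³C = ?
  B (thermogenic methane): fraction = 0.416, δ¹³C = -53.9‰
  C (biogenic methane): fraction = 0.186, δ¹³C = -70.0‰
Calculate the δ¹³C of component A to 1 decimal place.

-36.3‰

Isotope mass balance: δ_bulk = Σ fᵢ·δᵢ.
-49.9 = 0.398×δ_A + 0.416×(-53.9) + 0.186×(-70.0)
0.398·δ_A = -49.9 − (-35.442) = -14.458
δ_A = -14.458 / 0.398 = -36.33‰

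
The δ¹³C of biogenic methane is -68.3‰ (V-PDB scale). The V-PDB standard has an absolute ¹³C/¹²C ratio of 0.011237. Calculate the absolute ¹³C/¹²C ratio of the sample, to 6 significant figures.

R_sample = R_standard × (δ¹³C/1000 + 1)
R_sample = 0.011237 × (-68.3/1000 + 1) = 0.011237 × 0.931700
R_sample = 0.0104695

0.0104695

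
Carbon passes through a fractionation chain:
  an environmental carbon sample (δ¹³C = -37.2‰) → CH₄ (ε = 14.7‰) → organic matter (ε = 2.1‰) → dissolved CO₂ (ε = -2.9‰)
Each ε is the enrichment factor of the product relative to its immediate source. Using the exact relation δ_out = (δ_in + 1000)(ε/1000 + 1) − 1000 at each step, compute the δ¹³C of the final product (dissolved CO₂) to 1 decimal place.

step 1: δ = (-37.20 + 1000)·(14.7/1000 + 1) − 1000 = -23.05‰
step 2: δ = (-23.05 + 1000)·(2.1/1000 + 1) − 1000 = -21.00‰
step 3: δ = (-21.00 + 1000)·(-2.9/1000 + 1) − 1000 = -23.83‰

-23.8‰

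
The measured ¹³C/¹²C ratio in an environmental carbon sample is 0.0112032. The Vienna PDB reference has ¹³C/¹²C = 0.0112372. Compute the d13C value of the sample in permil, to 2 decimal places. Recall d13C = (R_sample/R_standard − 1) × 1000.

d13C = (R_sample / R_standard − 1) × 1000
R_sample / R_standard = 0.0112032 / 0.0112372 = 0.996974
d13C = (0.996974 − 1) × 1000 = -3.026 permil

-3.03 permil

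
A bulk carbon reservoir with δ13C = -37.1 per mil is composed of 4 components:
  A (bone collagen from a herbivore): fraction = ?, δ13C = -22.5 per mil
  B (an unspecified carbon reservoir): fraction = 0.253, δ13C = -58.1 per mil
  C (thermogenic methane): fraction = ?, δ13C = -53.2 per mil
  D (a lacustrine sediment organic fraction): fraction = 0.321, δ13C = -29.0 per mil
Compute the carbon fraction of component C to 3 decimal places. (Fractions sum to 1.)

0.114

Let f_C and f_A be the unknown fractions; fractions sum to 1 so f_C + f_A = 0.426.
Mass balance: Σ fᵢ·δᵢ = δ_bulk ⇒ f_C·(-53.2) + f_A·(-22.5) = -37.1 − (-24.008) = -13.092
Substitute f_A = 0.426 − f_C:
f_C·(-53.2 − -22.5) = -13.092 − 0.426×(-22.5) = -3.507
f_C = -3.507 / -30.7 = 0.1142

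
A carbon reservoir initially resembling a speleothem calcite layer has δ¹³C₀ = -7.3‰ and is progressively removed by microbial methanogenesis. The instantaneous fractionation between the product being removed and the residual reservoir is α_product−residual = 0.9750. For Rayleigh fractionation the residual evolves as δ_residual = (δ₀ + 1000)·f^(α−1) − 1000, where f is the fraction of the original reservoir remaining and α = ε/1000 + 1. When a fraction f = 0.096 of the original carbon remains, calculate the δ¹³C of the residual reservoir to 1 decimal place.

52.6‰

Rayleigh residual: δ_res = (δ₀ + 1000)·f^(α−1) − 1000
α − 1 = -0.02500
f^(α−1) = 0.096^(-0.02500) = 1.060335
δ_res = (-7.3 + 1000) × 1.060335 − 1000 = 1052.595 − 1000 = 52.59‰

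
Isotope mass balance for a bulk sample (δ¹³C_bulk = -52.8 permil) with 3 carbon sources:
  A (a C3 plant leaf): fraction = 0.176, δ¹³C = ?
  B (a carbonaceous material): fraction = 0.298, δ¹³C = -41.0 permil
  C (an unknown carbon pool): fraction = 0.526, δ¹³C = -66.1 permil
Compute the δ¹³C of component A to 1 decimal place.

-33.0 permil

Isotope mass balance: δ_bulk = Σ fᵢ·δᵢ.
-52.8 = 0.176×δ_A + 0.298×(-41.0) + 0.526×(-66.1)
0.176·δ_A = -52.8 − (-46.987) = -5.813
δ_A = -5.813 / 0.176 = -33.03 permil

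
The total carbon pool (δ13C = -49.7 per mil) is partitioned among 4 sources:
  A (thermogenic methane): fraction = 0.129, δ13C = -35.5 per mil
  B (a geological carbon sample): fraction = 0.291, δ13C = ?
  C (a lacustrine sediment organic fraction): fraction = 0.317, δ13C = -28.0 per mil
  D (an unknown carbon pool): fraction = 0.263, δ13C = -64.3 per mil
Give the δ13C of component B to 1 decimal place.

Isotope mass balance: δ_bulk = Σ fᵢ·δᵢ.
-49.7 = 0.129×(-35.5) + 0.291×δ_B + 0.317×(-28.0) + 0.263×(-64.3)
0.291·δ_B = -49.7 − (-30.366) = -19.334
δ_B = -19.334 / 0.291 = -66.44 per mil

-66.4 per mil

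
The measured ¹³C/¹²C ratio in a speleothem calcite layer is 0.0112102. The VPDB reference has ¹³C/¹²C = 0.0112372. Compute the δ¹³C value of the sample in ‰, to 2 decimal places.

δ¹³C = (R_sample / R_standard − 1) × 1000
R_sample / R_standard = 0.0112102 / 0.0112372 = 0.997597
δ¹³C = (0.997597 − 1) × 1000 = -2.403‰

-2.40‰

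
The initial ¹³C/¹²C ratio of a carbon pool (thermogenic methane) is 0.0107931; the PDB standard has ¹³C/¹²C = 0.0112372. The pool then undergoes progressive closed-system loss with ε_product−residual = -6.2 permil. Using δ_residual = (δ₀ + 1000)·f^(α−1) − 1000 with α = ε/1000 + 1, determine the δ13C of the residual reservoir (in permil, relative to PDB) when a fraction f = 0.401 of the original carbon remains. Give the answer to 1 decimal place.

δ₀ = (0.0107931/0.0112372 − 1)×1000 = (0.960479 − 1)×1000 = -39.521 permil
α − 1 = ε/1000 = -0.0062
f^(α−1) = 0.401^(-0.0062) = 1.005682
δ_res = (-39.521 + 1000) × 1.005682 − 1000 = 965.937 − 1000 = -34.06 permil

-34.1 permil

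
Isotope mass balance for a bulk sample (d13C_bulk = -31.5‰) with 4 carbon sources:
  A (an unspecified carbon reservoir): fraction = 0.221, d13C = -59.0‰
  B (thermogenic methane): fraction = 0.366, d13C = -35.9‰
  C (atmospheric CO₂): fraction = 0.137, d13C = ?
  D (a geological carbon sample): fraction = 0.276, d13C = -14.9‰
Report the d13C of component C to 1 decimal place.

-8.8‰

Isotope mass balance: δ_bulk = Σ fᵢ·δᵢ.
-31.5 = 0.221×(-59.0) + 0.366×(-35.9) + 0.137×δ_C + 0.276×(-14.9)
0.137·δ_C = -31.5 − (-30.291) = -1.209
δ_C = -1.209 / 0.137 = -8.83‰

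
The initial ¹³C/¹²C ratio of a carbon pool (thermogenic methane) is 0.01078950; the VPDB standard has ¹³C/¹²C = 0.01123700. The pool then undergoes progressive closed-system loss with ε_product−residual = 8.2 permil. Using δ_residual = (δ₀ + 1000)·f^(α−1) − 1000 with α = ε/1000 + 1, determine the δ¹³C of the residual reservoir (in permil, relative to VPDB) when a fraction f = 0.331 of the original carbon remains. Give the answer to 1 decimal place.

δ₀ = (0.01078950/0.01123700 − 1)×1000 = (0.960176 − 1)×1000 = -39.824 permil
α − 1 = ε/1000 = 0.0082
f^(α−1) = 0.331^(0.0082) = 0.990975
δ_res = (-39.824 + 1000) × 0.990975 − 1000 = 951.510 − 1000 = -48.49 permil

-48.5 permil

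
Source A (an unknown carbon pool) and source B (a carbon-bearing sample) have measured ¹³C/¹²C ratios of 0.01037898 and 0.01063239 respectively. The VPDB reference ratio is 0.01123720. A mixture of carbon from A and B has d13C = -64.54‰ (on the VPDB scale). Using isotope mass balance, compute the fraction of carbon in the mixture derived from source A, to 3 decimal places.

δ_A = (0.01037898/0.01123720 − 1)×1000 = (0.923627 − 1)×1000 = -76.373‰
δ_B = (0.01063239/0.01123720 − 1)×1000 = (0.946178 − 1)×1000 = -53.822‰
f_A = (δ_mix − δ_B)/(δ_A − δ_B) = (-64.54 − (-53.822))/(-76.373 − (-53.822))
f_A = -10.718 / -22.551 = 0.4753

0.475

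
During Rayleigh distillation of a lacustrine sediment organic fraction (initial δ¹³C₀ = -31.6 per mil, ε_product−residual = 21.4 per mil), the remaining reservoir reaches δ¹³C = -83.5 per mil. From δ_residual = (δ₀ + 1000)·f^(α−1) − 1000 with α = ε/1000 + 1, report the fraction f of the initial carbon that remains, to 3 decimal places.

α − 1 = ε/1000 = 0.0214
(δ_res + 1000)/(δ₀ + 1000) = (-83.5 + 1000)/(-31.6 + 1000) = 916.5/968.4 = 0.946406
f = 0.946406^(1/0.0214) = exp(ln(0.946406)/0.0214) = exp(-0.05508/0.0214)
f = exp(-2.5740) = 0.0762

0.076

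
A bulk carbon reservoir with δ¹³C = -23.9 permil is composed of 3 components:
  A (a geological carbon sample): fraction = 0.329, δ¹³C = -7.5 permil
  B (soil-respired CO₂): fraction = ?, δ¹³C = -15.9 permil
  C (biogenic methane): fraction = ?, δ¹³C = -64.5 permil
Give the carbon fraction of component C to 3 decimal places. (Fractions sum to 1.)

0.221

Let f_C and f_B be the unknown fractions; fractions sum to 1 so f_C + f_B = 0.671.
Mass balance: Σ fᵢ·δᵢ = δ_bulk ⇒ f_C·(-64.5) + f_B·(-15.9) = -23.9 − (-2.468) = -21.432
Substitute f_B = 0.671 − f_C:
f_C·(-64.5 − -15.9) = -21.432 − 0.671×(-15.9) = -10.764
f_C = -10.764 / -48.6 = 0.2215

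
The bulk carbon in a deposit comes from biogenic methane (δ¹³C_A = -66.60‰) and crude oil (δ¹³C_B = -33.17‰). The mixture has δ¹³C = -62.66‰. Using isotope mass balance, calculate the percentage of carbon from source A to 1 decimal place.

δ_mix = f_A·δ_A + (1 − f_A)·δ_B  ⇒  f_A = (δ_mix − δ_B)/(δ_A − δ_B)
f_A = (-62.66 − (-33.17)) / (-66.60 − (-33.17))
f_A = -29.49 / -33.43 = 0.8821

88.2%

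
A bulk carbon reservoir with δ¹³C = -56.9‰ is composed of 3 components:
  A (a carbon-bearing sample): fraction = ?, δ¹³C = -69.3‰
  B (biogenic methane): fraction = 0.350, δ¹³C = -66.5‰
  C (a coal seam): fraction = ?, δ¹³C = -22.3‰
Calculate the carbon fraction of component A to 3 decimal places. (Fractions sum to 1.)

0.407

Let f_A and f_C be the unknown fractions; fractions sum to 1 so f_A + f_C = 0.650.
Mass balance: Σ fᵢ·δᵢ = δ_bulk ⇒ f_A·(-69.3) + f_C·(-22.3) = -56.9 − (-23.275) = -33.625
Substitute f_C = 0.650 − f_A:
f_A·(-69.3 − -22.3) = -33.625 − 0.650×(-22.3) = -19.130
f_A = -19.130 / -47.0 = 0.4070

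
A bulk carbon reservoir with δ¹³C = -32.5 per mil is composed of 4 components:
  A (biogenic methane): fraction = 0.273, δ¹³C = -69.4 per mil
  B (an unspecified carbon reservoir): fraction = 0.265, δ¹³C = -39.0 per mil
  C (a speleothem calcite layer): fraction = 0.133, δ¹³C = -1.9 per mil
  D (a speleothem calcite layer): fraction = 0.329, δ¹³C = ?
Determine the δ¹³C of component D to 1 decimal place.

-9.0 per mil

Isotope mass balance: δ_bulk = Σ fᵢ·δᵢ.
-32.5 = 0.273×(-69.4) + 0.265×(-39.0) + 0.133×(-1.9) + 0.329×δ_D
0.329·δ_D = -32.5 − (-29.534) = -2.966
δ_D = -2.966 / 0.329 = -9.02 per mil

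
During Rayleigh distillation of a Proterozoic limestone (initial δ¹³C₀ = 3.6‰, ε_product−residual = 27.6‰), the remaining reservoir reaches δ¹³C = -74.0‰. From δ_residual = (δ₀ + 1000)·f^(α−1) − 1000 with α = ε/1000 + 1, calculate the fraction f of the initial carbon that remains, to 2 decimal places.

α − 1 = ε/1000 = 0.0276
(δ_res + 1000)/(δ₀ + 1000) = (-74.0 + 1000)/(3.6 + 1000) = 926.0/1003.6 = 0.922678
f = 0.922678^(1/0.0276) = exp(ln(0.922678)/0.0276) = exp(-0.08047/0.0276)
f = exp(-2.9157) = 0.0542

0.05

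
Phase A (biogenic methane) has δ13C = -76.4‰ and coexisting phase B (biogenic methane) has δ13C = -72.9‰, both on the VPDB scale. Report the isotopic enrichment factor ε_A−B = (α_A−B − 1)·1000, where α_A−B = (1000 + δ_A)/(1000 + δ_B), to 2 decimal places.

α_A−B = (1000 + -76.4) / (1000 + -72.9) = 923.6 / 927.1 = 0.996225
ε_A−B = (0.996225 − 1) × 1000 = -3.775‰
(The approximation ε ≈ δ_A − δ_B would give -3.5‰.)

-3.78‰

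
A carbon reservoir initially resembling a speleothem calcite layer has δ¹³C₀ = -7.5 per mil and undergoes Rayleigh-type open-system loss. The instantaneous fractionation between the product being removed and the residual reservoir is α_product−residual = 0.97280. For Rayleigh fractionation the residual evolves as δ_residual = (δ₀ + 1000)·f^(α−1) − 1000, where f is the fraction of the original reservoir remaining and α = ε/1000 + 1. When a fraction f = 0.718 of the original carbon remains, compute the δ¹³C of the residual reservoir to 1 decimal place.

1.5 per mil

Rayleigh residual: δ_res = (δ₀ + 1000)·f^(α−1) − 1000
α − 1 = -0.02720
f^(α−1) = 0.718^(-0.02720) = 1.009052
δ_res = (-7.5 + 1000) × 1.009052 − 1000 = 1001.484 − 1000 = 1.48 per mil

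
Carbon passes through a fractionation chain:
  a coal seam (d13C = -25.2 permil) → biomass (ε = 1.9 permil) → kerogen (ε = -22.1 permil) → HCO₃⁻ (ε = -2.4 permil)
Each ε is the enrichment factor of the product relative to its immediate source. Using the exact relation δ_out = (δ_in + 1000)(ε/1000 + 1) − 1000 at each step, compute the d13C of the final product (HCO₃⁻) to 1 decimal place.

-47.2 permil

step 1: δ = (-25.20 + 1000)·(1.9/1000 + 1) − 1000 = -23.35 permil
step 2: δ = (-23.35 + 1000)·(-22.1/1000 + 1) − 1000 = -44.93 permil
step 3: δ = (-44.93 + 1000)·(-2.4/1000 + 1) − 1000 = -47.22 permil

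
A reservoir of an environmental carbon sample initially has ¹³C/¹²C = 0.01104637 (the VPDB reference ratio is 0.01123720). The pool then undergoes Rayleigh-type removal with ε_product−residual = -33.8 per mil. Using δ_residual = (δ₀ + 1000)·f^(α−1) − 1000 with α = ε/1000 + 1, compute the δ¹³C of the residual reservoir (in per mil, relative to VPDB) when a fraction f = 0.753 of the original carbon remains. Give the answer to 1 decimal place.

δ₀ = (0.01104637/0.01123720 − 1)×1000 = (0.983018 − 1)×1000 = -16.982 per mil
α − 1 = ε/1000 = -0.0338
f^(α−1) = 0.753^(-0.0338) = 1.009635
δ_res = (-16.982 + 1000) × 1.009635 − 1000 = 992.489 − 1000 = -7.51 per mil

-7.5 per mil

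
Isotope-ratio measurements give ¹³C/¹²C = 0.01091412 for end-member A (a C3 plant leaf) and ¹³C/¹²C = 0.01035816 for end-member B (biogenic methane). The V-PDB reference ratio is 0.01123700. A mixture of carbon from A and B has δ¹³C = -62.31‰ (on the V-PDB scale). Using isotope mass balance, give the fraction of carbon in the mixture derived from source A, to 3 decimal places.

δ_A = (0.01091412/0.01123700 − 1)×1000 = (0.971266 − 1)×1000 = -28.734‰
δ_B = (0.01035816/0.01123700 − 1)×1000 = (0.921791 − 1)×1000 = -78.209‰
f_A = (δ_mix − δ_B)/(δ_A − δ_B) = (-62.31 − (-78.209))/(-28.734 − (-78.209))
f_A = 15.899 / 49.476 = 0.3214

0.321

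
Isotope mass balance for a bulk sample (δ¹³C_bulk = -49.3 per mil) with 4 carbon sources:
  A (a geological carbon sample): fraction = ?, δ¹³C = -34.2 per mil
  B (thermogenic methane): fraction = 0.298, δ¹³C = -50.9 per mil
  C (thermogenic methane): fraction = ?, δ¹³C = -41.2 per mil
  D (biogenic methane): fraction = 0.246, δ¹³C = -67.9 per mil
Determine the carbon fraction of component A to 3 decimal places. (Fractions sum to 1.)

0.194

Let f_A and f_C be the unknown fractions; fractions sum to 1 so f_A + f_C = 0.456.
Mass balance: Σ fᵢ·δᵢ = δ_bulk ⇒ f_A·(-34.2) + f_C·(-41.2) = -49.3 − (-31.872) = -17.428
Substitute f_C = 0.456 − f_A:
f_A·(-34.2 − -41.2) = -17.428 − 0.456×(-41.2) = 1.359
f_A = 1.359 / 7.0 = 0.1941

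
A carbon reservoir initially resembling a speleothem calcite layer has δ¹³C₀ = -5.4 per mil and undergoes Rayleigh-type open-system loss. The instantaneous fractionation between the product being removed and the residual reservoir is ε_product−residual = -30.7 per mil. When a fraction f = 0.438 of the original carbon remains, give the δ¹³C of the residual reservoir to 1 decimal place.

20.1 per mil

Rayleigh residual: δ_res = (δ₀ + 1000)·f^(α−1) − 1000
α = ε/1000 + 1 = 0.96930, so α − 1 = -0.03070
f^(α−1) = 0.438^(-0.03070) = 1.025668
δ_res = (-5.4 + 1000) × 1.025668 − 1000 = 1020.129 − 1000 = 20.13 per mil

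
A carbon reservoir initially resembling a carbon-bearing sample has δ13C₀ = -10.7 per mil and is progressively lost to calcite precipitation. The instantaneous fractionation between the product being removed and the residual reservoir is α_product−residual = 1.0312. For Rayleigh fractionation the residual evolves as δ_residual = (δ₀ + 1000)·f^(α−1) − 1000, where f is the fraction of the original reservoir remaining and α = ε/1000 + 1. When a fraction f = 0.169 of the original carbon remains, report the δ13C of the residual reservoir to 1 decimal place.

-64.1 per mil

Rayleigh residual: δ_res = (δ₀ + 1000)·f^(α−1) − 1000
α − 1 = 0.03120
f^(α−1) = 0.169^(0.03120) = 0.946041
δ_res = (-10.7 + 1000) × 0.946041 − 1000 = 935.919 − 1000 = -64.08 per mil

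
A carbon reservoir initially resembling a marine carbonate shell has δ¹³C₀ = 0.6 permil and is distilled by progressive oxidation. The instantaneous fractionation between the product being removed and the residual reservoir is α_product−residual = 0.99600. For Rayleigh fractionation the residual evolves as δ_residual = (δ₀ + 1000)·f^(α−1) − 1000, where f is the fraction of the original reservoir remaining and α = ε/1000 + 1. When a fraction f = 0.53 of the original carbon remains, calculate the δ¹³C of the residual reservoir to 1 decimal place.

Rayleigh residual: δ_res = (δ₀ + 1000)·f^(α−1) − 1000
α − 1 = -0.00400
f^(α−1) = 0.53^(-0.00400) = 1.002543
δ_res = (0.6 + 1000) × 1.002543 − 1000 = 1003.144 − 1000 = 3.14 permil

3.1 permil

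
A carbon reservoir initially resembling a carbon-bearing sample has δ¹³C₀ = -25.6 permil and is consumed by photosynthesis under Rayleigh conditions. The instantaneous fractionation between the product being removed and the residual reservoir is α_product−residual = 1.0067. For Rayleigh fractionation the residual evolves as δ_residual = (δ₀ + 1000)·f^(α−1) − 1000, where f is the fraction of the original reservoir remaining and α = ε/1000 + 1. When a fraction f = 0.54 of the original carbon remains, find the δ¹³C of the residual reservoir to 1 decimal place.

-29.6 permil

Rayleigh residual: δ_res = (δ₀ + 1000)·f^(α−1) − 1000
α − 1 = 0.00670
f^(α−1) = 0.54^(0.00670) = 0.995880
δ_res = (-25.6 + 1000) × 0.995880 − 1000 = 970.386 − 1000 = -29.61 permil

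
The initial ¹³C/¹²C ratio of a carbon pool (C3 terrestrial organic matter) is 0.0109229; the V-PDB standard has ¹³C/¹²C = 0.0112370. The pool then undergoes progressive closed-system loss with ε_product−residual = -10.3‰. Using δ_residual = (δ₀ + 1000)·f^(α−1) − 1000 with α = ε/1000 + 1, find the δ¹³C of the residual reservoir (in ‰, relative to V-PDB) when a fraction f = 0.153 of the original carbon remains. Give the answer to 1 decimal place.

δ₀ = (0.0109229/0.0112370 − 1)×1000 = (0.972048 − 1)×1000 = -27.952‰
α − 1 = ε/1000 = -0.0103
f^(α−1) = 0.153^(-0.0103) = 1.019525
δ_res = (-27.952 + 1000) × 1.019525 − 1000 = 991.026 − 1000 = -8.97‰

-9.0‰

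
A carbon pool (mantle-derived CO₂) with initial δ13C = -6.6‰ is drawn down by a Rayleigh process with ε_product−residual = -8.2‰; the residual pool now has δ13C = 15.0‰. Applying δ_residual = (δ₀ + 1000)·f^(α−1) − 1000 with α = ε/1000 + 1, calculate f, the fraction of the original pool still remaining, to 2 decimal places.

0.07

α − 1 = ε/1000 = -0.0082
(δ_res + 1000)/(δ₀ + 1000) = (15.0 + 1000)/(-6.6 + 1000) = 1015.0/993.4 = 1.021744
f = 1.021744^(1/-0.0082) = exp(ln(1.021744)/-0.0082) = exp(0.02151/-0.0082)
f = exp(-2.6232) = 0.0726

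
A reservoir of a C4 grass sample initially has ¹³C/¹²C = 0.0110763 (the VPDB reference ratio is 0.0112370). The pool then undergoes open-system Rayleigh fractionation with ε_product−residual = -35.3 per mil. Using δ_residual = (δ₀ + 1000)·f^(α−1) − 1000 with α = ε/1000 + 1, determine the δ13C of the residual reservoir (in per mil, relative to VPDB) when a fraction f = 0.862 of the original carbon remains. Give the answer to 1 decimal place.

δ₀ = (0.0110763/0.0112370 − 1)×1000 = (0.985699 − 1)×1000 = -14.301 per mil
α − 1 = ε/1000 = -0.0353
f^(α−1) = 0.862^(-0.0353) = 1.005256
δ_res = (-14.301 + 1000) × 1.005256 − 1000 = 990.880 − 1000 = -9.12 per mil

-9.1 per mil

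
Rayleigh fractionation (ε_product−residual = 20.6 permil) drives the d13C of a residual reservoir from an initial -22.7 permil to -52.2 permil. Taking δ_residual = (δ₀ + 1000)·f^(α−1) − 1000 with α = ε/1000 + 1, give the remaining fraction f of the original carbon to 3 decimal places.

α − 1 = ε/1000 = 0.0206
(δ_res + 1000)/(δ₀ + 1000) = (-52.2 + 1000)/(-22.7 + 1000) = 947.8/977.3 = 0.969815
f = 0.969815^(1/0.0206) = exp(ln(0.969815)/0.0206) = exp(-0.03065/0.0206)
f = exp(-1.4879) = 0.2259

0.226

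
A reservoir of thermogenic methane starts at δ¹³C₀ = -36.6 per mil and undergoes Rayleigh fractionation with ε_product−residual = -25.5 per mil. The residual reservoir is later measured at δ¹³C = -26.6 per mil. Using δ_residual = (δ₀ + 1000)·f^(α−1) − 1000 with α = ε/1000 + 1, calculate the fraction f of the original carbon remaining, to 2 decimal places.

0.67

α − 1 = ε/1000 = -0.0255
(δ_res + 1000)/(δ₀ + 1000) = (-26.6 + 1000)/(-36.6 + 1000) = 973.4/963.4 = 1.010380
f = 1.010380^(1/-0.0255) = exp(ln(1.010380)/-0.0255) = exp(0.01033/-0.0255)
f = exp(-0.4050) = 0.6670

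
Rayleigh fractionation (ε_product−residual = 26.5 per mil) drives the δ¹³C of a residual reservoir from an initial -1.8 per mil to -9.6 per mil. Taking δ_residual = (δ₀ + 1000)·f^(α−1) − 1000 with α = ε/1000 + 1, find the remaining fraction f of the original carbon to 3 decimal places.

α − 1 = ε/1000 = 0.0265
(δ_res + 1000)/(δ₀ + 1000) = (-9.6 + 1000)/(-1.8 + 1000) = 990.4/998.2 = 0.992186
f = 0.992186^(1/0.0265) = exp(ln(0.992186)/0.0265) = exp(-0.00784/0.0265)
f = exp(-0.2960) = 0.7438

0.744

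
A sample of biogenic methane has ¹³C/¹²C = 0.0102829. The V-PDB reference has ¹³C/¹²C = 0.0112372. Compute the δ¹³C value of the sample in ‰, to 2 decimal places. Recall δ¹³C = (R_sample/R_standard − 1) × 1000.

δ¹³C = (R_sample / R_standard − 1) × 1000
R_sample / R_standard = 0.0102829 / 0.0112372 = 0.915077
δ¹³C = (0.915077 − 1) × 1000 = -84.923‰

-84.92‰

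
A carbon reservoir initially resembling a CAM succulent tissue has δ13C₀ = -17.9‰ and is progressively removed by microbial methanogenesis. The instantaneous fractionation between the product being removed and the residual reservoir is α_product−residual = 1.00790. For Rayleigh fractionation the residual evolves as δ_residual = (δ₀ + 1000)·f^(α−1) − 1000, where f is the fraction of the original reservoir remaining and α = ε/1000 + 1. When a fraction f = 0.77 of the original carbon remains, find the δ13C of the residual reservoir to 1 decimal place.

-19.9‰

Rayleigh residual: δ_res = (δ₀ + 1000)·f^(α−1) − 1000
α − 1 = 0.00790
f^(α−1) = 0.77^(0.00790) = 0.997937
δ_res = (-17.9 + 1000) × 0.997937 − 1000 = 980.074 − 1000 = -19.93‰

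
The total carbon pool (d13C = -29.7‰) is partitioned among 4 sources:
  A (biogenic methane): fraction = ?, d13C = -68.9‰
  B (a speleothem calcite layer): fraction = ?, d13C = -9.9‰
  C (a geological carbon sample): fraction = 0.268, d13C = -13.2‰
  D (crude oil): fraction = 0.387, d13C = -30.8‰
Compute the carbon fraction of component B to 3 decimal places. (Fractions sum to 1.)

0.161

Let f_B and f_A be the unknown fractions; fractions sum to 1 so f_B + f_A = 0.345.
Mass balance: Σ fᵢ·δᵢ = δ_bulk ⇒ f_B·(-9.9) + f_A·(-68.9) = -29.7 − (-15.457) = -14.243
Substitute f_A = 0.345 − f_B:
f_B·(-9.9 − -68.9) = -14.243 − 0.345×(-68.9) = 9.528
f_B = 9.528 / 59.0 = 0.1615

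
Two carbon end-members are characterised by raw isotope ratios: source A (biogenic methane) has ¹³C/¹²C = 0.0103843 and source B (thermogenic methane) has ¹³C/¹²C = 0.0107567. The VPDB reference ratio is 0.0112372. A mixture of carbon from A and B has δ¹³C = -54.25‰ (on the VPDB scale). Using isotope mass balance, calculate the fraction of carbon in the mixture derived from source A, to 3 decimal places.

δ_A = (0.0103843/0.0112372 − 1)×1000 = (0.924100 − 1)×1000 = -75.900‰
δ_B = (0.0107567/0.0112372 − 1)×1000 = (0.957240 − 1)×1000 = -42.760‰
f_A = (δ_mix − δ_B)/(δ_A − δ_B) = (-54.25 − (-42.760))/(-75.900 − (-42.760))
f_A = -11.490 / -33.140 = 0.3467

0.347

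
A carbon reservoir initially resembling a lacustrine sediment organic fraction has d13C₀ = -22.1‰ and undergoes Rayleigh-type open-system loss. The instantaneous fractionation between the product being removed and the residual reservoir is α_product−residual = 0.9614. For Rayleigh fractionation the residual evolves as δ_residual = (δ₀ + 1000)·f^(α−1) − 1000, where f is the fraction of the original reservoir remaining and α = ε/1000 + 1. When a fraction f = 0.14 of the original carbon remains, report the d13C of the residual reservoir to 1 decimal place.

55.0‰

Rayleigh residual: δ_res = (δ₀ + 1000)·f^(α−1) − 1000
α − 1 = -0.03860
f^(α−1) = 0.14^(-0.03860) = 1.078846
δ_res = (-22.1 + 1000) × 1.078846 − 1000 = 1055.004 − 1000 = 55.00‰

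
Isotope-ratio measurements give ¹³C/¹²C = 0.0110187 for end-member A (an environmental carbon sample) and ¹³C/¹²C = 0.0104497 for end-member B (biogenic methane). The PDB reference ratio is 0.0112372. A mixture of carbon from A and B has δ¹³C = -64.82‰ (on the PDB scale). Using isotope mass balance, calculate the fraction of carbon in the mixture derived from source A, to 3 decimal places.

δ_A = (0.0110187/0.0112372 − 1)×1000 = (0.980556 − 1)×1000 = -19.444‰
δ_B = (0.0104497/0.0112372 − 1)×1000 = (0.929920 − 1)×1000 = -70.080‰
f_A = (δ_mix − δ_B)/(δ_A − δ_B) = (-64.82 − (-70.080))/(-19.444 − (-70.080))
f_A = 5.260 / 50.635 = 0.1039

0.104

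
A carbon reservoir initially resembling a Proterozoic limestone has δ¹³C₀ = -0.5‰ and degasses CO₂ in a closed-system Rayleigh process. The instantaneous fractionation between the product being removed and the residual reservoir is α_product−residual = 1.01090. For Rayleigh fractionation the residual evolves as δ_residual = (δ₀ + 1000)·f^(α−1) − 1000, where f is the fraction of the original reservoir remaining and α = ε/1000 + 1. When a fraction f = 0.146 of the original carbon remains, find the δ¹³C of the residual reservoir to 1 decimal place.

-21.2‰

Rayleigh residual: δ_res = (δ₀ + 1000)·f^(α−1) − 1000
α − 1 = 0.01090
f^(α−1) = 0.146^(0.01090) = 0.979245
δ_res = (-0.5 + 1000) × 0.979245 − 1000 = 978.756 − 1000 = -21.24‰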